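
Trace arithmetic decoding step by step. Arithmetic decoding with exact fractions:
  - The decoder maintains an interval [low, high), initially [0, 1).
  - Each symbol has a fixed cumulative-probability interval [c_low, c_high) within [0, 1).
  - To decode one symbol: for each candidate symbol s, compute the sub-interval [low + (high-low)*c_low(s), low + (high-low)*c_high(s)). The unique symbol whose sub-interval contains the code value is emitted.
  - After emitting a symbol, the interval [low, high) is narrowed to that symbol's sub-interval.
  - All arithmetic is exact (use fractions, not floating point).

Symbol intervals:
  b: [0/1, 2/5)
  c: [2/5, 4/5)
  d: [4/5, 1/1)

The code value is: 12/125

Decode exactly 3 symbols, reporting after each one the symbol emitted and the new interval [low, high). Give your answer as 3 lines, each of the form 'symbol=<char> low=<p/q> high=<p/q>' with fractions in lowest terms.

Answer: symbol=b low=0/1 high=2/5
symbol=b low=0/1 high=4/25
symbol=c low=8/125 high=16/125

Derivation:
Step 1: interval [0/1, 1/1), width = 1/1 - 0/1 = 1/1
  'b': [0/1 + 1/1*0/1, 0/1 + 1/1*2/5) = [0/1, 2/5) <- contains code 12/125
  'c': [0/1 + 1/1*2/5, 0/1 + 1/1*4/5) = [2/5, 4/5)
  'd': [0/1 + 1/1*4/5, 0/1 + 1/1*1/1) = [4/5, 1/1)
  emit 'b', narrow to [0/1, 2/5)
Step 2: interval [0/1, 2/5), width = 2/5 - 0/1 = 2/5
  'b': [0/1 + 2/5*0/1, 0/1 + 2/5*2/5) = [0/1, 4/25) <- contains code 12/125
  'c': [0/1 + 2/5*2/5, 0/1 + 2/5*4/5) = [4/25, 8/25)
  'd': [0/1 + 2/5*4/5, 0/1 + 2/5*1/1) = [8/25, 2/5)
  emit 'b', narrow to [0/1, 4/25)
Step 3: interval [0/1, 4/25), width = 4/25 - 0/1 = 4/25
  'b': [0/1 + 4/25*0/1, 0/1 + 4/25*2/5) = [0/1, 8/125)
  'c': [0/1 + 4/25*2/5, 0/1 + 4/25*4/5) = [8/125, 16/125) <- contains code 12/125
  'd': [0/1 + 4/25*4/5, 0/1 + 4/25*1/1) = [16/125, 4/25)
  emit 'c', narrow to [8/125, 16/125)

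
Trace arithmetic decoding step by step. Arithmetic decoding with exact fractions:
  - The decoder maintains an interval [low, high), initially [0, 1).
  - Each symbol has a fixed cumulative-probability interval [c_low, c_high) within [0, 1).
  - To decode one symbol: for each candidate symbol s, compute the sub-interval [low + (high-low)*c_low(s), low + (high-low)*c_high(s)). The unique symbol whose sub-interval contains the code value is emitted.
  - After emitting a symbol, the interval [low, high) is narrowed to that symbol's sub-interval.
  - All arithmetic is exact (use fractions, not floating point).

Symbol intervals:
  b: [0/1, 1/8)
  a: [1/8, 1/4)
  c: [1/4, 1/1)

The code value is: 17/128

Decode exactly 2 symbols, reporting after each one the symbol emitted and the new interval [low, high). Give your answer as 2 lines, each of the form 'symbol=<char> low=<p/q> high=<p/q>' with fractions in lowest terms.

Step 1: interval [0/1, 1/1), width = 1/1 - 0/1 = 1/1
  'b': [0/1 + 1/1*0/1, 0/1 + 1/1*1/8) = [0/1, 1/8)
  'a': [0/1 + 1/1*1/8, 0/1 + 1/1*1/4) = [1/8, 1/4) <- contains code 17/128
  'c': [0/1 + 1/1*1/4, 0/1 + 1/1*1/1) = [1/4, 1/1)
  emit 'a', narrow to [1/8, 1/4)
Step 2: interval [1/8, 1/4), width = 1/4 - 1/8 = 1/8
  'b': [1/8 + 1/8*0/1, 1/8 + 1/8*1/8) = [1/8, 9/64) <- contains code 17/128
  'a': [1/8 + 1/8*1/8, 1/8 + 1/8*1/4) = [9/64, 5/32)
  'c': [1/8 + 1/8*1/4, 1/8 + 1/8*1/1) = [5/32, 1/4)
  emit 'b', narrow to [1/8, 9/64)

Answer: symbol=a low=1/8 high=1/4
symbol=b low=1/8 high=9/64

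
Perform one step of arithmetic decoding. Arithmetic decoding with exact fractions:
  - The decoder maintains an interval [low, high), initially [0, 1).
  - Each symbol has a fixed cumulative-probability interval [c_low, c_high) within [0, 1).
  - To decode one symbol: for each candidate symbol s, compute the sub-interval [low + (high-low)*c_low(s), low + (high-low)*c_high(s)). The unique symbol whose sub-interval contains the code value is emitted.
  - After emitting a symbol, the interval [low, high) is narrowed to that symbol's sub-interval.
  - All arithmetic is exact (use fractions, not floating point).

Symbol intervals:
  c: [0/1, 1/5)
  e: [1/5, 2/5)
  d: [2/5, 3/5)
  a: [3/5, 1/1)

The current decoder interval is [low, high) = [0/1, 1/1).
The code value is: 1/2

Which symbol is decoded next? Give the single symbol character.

Answer: d

Derivation:
Interval width = high − low = 1/1 − 0/1 = 1/1
Scaled code = (code − low) / width = (1/2 − 0/1) / 1/1 = 1/2
  c: [0/1, 1/5) 
  e: [1/5, 2/5) 
  d: [2/5, 3/5) ← scaled code falls here ✓
  a: [3/5, 1/1) 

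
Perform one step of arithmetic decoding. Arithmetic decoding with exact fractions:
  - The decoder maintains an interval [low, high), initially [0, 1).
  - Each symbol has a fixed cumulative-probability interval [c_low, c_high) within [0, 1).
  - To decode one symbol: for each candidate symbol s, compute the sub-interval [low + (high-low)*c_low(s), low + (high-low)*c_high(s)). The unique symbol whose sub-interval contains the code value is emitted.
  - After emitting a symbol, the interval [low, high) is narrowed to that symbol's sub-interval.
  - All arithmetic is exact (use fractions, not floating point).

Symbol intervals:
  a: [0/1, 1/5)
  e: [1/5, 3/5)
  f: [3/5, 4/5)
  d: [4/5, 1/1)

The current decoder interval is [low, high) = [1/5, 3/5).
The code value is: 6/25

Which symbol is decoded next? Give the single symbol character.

Answer: a

Derivation:
Interval width = high − low = 3/5 − 1/5 = 2/5
Scaled code = (code − low) / width = (6/25 − 1/5) / 2/5 = 1/10
  a: [0/1, 1/5) ← scaled code falls here ✓
  e: [1/5, 3/5) 
  f: [3/5, 4/5) 
  d: [4/5, 1/1) 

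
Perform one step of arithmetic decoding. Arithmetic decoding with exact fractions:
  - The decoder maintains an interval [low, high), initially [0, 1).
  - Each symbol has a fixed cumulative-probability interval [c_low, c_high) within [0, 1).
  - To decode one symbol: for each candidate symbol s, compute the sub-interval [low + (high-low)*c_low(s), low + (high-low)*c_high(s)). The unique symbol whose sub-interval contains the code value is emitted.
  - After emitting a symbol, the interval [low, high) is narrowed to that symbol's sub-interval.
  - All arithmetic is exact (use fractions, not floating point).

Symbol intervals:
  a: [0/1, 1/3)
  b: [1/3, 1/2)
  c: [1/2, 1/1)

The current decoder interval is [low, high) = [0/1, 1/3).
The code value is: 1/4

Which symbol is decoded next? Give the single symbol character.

Answer: c

Derivation:
Interval width = high − low = 1/3 − 0/1 = 1/3
Scaled code = (code − low) / width = (1/4 − 0/1) / 1/3 = 3/4
  a: [0/1, 1/3) 
  b: [1/3, 1/2) 
  c: [1/2, 1/1) ← scaled code falls here ✓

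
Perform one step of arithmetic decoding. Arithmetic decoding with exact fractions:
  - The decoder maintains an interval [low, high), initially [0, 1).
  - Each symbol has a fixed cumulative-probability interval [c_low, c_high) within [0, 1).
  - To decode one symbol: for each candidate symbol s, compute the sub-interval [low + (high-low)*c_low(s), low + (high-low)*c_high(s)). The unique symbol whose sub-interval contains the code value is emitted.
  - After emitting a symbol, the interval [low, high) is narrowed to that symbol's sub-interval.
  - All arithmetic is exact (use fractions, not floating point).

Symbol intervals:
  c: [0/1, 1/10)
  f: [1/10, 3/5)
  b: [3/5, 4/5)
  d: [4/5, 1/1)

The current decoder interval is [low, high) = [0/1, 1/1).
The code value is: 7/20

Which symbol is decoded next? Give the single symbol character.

Interval width = high − low = 1/1 − 0/1 = 1/1
Scaled code = (code − low) / width = (7/20 − 0/1) / 1/1 = 7/20
  c: [0/1, 1/10) 
  f: [1/10, 3/5) ← scaled code falls here ✓
  b: [3/5, 4/5) 
  d: [4/5, 1/1) 

Answer: f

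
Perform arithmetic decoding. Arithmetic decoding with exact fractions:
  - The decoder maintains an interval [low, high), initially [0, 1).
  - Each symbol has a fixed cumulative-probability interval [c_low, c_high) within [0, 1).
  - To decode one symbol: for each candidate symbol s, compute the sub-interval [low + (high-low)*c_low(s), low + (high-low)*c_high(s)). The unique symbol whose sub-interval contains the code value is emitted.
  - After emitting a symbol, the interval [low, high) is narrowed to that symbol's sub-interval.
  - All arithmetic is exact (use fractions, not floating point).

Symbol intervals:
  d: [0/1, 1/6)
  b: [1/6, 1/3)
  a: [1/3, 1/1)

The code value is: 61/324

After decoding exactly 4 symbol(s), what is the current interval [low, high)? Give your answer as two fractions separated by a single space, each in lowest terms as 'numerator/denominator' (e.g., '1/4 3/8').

Step 1: interval [0/1, 1/1), width = 1/1 - 0/1 = 1/1
  'd': [0/1 + 1/1*0/1, 0/1 + 1/1*1/6) = [0/1, 1/6)
  'b': [0/1 + 1/1*1/6, 0/1 + 1/1*1/3) = [1/6, 1/3) <- contains code 61/324
  'a': [0/1 + 1/1*1/3, 0/1 + 1/1*1/1) = [1/3, 1/1)
  emit 'b', narrow to [1/6, 1/3)
Step 2: interval [1/6, 1/3), width = 1/3 - 1/6 = 1/6
  'd': [1/6 + 1/6*0/1, 1/6 + 1/6*1/6) = [1/6, 7/36) <- contains code 61/324
  'b': [1/6 + 1/6*1/6, 1/6 + 1/6*1/3) = [7/36, 2/9)
  'a': [1/6 + 1/6*1/3, 1/6 + 1/6*1/1) = [2/9, 1/3)
  emit 'd', narrow to [1/6, 7/36)
Step 3: interval [1/6, 7/36), width = 7/36 - 1/6 = 1/36
  'd': [1/6 + 1/36*0/1, 1/6 + 1/36*1/6) = [1/6, 37/216)
  'b': [1/6 + 1/36*1/6, 1/6 + 1/36*1/3) = [37/216, 19/108)
  'a': [1/6 + 1/36*1/3, 1/6 + 1/36*1/1) = [19/108, 7/36) <- contains code 61/324
  emit 'a', narrow to [19/108, 7/36)
Step 4: interval [19/108, 7/36), width = 7/36 - 19/108 = 1/54
  'd': [19/108 + 1/54*0/1, 19/108 + 1/54*1/6) = [19/108, 29/162)
  'b': [19/108 + 1/54*1/6, 19/108 + 1/54*1/3) = [29/162, 59/324)
  'a': [19/108 + 1/54*1/3, 19/108 + 1/54*1/1) = [59/324, 7/36) <- contains code 61/324
  emit 'a', narrow to [59/324, 7/36)

Answer: 59/324 7/36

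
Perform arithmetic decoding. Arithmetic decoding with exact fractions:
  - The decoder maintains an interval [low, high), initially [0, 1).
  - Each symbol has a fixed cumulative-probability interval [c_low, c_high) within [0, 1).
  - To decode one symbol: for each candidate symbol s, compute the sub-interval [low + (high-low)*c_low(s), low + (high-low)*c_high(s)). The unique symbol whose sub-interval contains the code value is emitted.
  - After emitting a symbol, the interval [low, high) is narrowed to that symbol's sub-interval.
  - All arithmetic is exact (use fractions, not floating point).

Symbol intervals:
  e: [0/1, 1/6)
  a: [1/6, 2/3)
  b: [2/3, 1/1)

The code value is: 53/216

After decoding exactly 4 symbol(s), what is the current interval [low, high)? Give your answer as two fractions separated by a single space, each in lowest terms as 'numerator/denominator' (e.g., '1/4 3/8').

Answer: 13/54 1/4

Derivation:
Step 1: interval [0/1, 1/1), width = 1/1 - 0/1 = 1/1
  'e': [0/1 + 1/1*0/1, 0/1 + 1/1*1/6) = [0/1, 1/6)
  'a': [0/1 + 1/1*1/6, 0/1 + 1/1*2/3) = [1/6, 2/3) <- contains code 53/216
  'b': [0/1 + 1/1*2/3, 0/1 + 1/1*1/1) = [2/3, 1/1)
  emit 'a', narrow to [1/6, 2/3)
Step 2: interval [1/6, 2/3), width = 2/3 - 1/6 = 1/2
  'e': [1/6 + 1/2*0/1, 1/6 + 1/2*1/6) = [1/6, 1/4) <- contains code 53/216
  'a': [1/6 + 1/2*1/6, 1/6 + 1/2*2/3) = [1/4, 1/2)
  'b': [1/6 + 1/2*2/3, 1/6 + 1/2*1/1) = [1/2, 2/3)
  emit 'e', narrow to [1/6, 1/4)
Step 3: interval [1/6, 1/4), width = 1/4 - 1/6 = 1/12
  'e': [1/6 + 1/12*0/1, 1/6 + 1/12*1/6) = [1/6, 13/72)
  'a': [1/6 + 1/12*1/6, 1/6 + 1/12*2/3) = [13/72, 2/9)
  'b': [1/6 + 1/12*2/3, 1/6 + 1/12*1/1) = [2/9, 1/4) <- contains code 53/216
  emit 'b', narrow to [2/9, 1/4)
Step 4: interval [2/9, 1/4), width = 1/4 - 2/9 = 1/36
  'e': [2/9 + 1/36*0/1, 2/9 + 1/36*1/6) = [2/9, 49/216)
  'a': [2/9 + 1/36*1/6, 2/9 + 1/36*2/3) = [49/216, 13/54)
  'b': [2/9 + 1/36*2/3, 2/9 + 1/36*1/1) = [13/54, 1/4) <- contains code 53/216
  emit 'b', narrow to [13/54, 1/4)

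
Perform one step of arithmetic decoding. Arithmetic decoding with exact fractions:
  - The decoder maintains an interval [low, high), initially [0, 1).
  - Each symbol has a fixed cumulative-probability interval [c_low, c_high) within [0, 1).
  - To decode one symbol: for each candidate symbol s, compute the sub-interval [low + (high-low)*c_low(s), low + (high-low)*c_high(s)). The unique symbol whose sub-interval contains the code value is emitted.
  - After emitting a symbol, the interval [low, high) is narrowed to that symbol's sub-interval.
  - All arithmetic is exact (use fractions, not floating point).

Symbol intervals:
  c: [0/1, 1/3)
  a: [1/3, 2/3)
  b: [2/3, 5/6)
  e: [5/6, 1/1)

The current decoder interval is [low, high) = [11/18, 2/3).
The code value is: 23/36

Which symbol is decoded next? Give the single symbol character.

Answer: a

Derivation:
Interval width = high − low = 2/3 − 11/18 = 1/18
Scaled code = (code − low) / width = (23/36 − 11/18) / 1/18 = 1/2
  c: [0/1, 1/3) 
  a: [1/3, 2/3) ← scaled code falls here ✓
  b: [2/3, 5/6) 
  e: [5/6, 1/1) 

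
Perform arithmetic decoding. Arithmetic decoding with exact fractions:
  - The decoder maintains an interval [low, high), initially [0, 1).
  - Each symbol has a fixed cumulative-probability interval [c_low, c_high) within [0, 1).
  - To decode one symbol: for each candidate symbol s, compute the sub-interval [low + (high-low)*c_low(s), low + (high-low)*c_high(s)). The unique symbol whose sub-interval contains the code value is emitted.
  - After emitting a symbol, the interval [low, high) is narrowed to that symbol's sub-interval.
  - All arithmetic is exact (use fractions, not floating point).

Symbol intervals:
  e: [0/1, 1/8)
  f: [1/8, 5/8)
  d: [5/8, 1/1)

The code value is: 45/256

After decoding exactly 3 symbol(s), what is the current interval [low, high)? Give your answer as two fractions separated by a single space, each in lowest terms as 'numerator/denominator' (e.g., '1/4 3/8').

Step 1: interval [0/1, 1/1), width = 1/1 - 0/1 = 1/1
  'e': [0/1 + 1/1*0/1, 0/1 + 1/1*1/8) = [0/1, 1/8)
  'f': [0/1 + 1/1*1/8, 0/1 + 1/1*5/8) = [1/8, 5/8) <- contains code 45/256
  'd': [0/1 + 1/1*5/8, 0/1 + 1/1*1/1) = [5/8, 1/1)
  emit 'f', narrow to [1/8, 5/8)
Step 2: interval [1/8, 5/8), width = 5/8 - 1/8 = 1/2
  'e': [1/8 + 1/2*0/1, 1/8 + 1/2*1/8) = [1/8, 3/16) <- contains code 45/256
  'f': [1/8 + 1/2*1/8, 1/8 + 1/2*5/8) = [3/16, 7/16)
  'd': [1/8 + 1/2*5/8, 1/8 + 1/2*1/1) = [7/16, 5/8)
  emit 'e', narrow to [1/8, 3/16)
Step 3: interval [1/8, 3/16), width = 3/16 - 1/8 = 1/16
  'e': [1/8 + 1/16*0/1, 1/8 + 1/16*1/8) = [1/8, 17/128)
  'f': [1/8 + 1/16*1/8, 1/8 + 1/16*5/8) = [17/128, 21/128)
  'd': [1/8 + 1/16*5/8, 1/8 + 1/16*1/1) = [21/128, 3/16) <- contains code 45/256
  emit 'd', narrow to [21/128, 3/16)

Answer: 21/128 3/16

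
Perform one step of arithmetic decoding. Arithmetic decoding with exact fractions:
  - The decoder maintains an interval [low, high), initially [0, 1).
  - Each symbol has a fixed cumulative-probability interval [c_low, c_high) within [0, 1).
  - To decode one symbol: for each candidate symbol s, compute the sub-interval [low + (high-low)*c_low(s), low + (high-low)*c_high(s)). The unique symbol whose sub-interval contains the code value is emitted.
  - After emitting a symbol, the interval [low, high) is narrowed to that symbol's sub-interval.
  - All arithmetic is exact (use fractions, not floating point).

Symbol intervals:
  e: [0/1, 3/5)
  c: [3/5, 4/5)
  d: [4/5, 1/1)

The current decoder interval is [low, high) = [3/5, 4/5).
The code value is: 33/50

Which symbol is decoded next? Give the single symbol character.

Answer: e

Derivation:
Interval width = high − low = 4/5 − 3/5 = 1/5
Scaled code = (code − low) / width = (33/50 − 3/5) / 1/5 = 3/10
  e: [0/1, 3/5) ← scaled code falls here ✓
  c: [3/5, 4/5) 
  d: [4/5, 1/1) 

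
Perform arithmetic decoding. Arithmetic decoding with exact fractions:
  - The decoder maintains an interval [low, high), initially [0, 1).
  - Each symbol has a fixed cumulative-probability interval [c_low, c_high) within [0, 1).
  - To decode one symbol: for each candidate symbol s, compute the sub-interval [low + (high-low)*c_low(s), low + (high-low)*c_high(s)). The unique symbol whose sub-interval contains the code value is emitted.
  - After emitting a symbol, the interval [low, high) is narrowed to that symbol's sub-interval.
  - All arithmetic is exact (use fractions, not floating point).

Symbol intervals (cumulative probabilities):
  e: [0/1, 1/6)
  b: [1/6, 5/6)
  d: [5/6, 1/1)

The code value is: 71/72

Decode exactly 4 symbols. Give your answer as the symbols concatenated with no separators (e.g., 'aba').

Answer: ddbb

Derivation:
Step 1: interval [0/1, 1/1), width = 1/1 - 0/1 = 1/1
  'e': [0/1 + 1/1*0/1, 0/1 + 1/1*1/6) = [0/1, 1/6)
  'b': [0/1 + 1/1*1/6, 0/1 + 1/1*5/6) = [1/6, 5/6)
  'd': [0/1 + 1/1*5/6, 0/1 + 1/1*1/1) = [5/6, 1/1) <- contains code 71/72
  emit 'd', narrow to [5/6, 1/1)
Step 2: interval [5/6, 1/1), width = 1/1 - 5/6 = 1/6
  'e': [5/6 + 1/6*0/1, 5/6 + 1/6*1/6) = [5/6, 31/36)
  'b': [5/6 + 1/6*1/6, 5/6 + 1/6*5/6) = [31/36, 35/36)
  'd': [5/6 + 1/6*5/6, 5/6 + 1/6*1/1) = [35/36, 1/1) <- contains code 71/72
  emit 'd', narrow to [35/36, 1/1)
Step 3: interval [35/36, 1/1), width = 1/1 - 35/36 = 1/36
  'e': [35/36 + 1/36*0/1, 35/36 + 1/36*1/6) = [35/36, 211/216)
  'b': [35/36 + 1/36*1/6, 35/36 + 1/36*5/6) = [211/216, 215/216) <- contains code 71/72
  'd': [35/36 + 1/36*5/6, 35/36 + 1/36*1/1) = [215/216, 1/1)
  emit 'b', narrow to [211/216, 215/216)
Step 4: interval [211/216, 215/216), width = 215/216 - 211/216 = 1/54
  'e': [211/216 + 1/54*0/1, 211/216 + 1/54*1/6) = [211/216, 635/648)
  'b': [211/216 + 1/54*1/6, 211/216 + 1/54*5/6) = [635/648, 643/648) <- contains code 71/72
  'd': [211/216 + 1/54*5/6, 211/216 + 1/54*1/1) = [643/648, 215/216)
  emit 'b', narrow to [635/648, 643/648)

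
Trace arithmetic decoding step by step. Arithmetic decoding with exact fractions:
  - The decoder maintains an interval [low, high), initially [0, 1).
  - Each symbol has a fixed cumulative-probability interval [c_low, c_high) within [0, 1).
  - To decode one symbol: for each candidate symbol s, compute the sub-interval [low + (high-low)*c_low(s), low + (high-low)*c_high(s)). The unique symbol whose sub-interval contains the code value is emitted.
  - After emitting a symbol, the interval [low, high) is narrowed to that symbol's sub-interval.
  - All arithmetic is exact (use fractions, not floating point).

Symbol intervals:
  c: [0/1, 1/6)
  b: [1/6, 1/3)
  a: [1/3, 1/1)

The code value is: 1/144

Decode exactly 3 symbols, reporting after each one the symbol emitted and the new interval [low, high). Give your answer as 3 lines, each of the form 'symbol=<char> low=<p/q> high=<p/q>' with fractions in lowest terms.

Step 1: interval [0/1, 1/1), width = 1/1 - 0/1 = 1/1
  'c': [0/1 + 1/1*0/1, 0/1 + 1/1*1/6) = [0/1, 1/6) <- contains code 1/144
  'b': [0/1 + 1/1*1/6, 0/1 + 1/1*1/3) = [1/6, 1/3)
  'a': [0/1 + 1/1*1/3, 0/1 + 1/1*1/1) = [1/3, 1/1)
  emit 'c', narrow to [0/1, 1/6)
Step 2: interval [0/1, 1/6), width = 1/6 - 0/1 = 1/6
  'c': [0/1 + 1/6*0/1, 0/1 + 1/6*1/6) = [0/1, 1/36) <- contains code 1/144
  'b': [0/1 + 1/6*1/6, 0/1 + 1/6*1/3) = [1/36, 1/18)
  'a': [0/1 + 1/6*1/3, 0/1 + 1/6*1/1) = [1/18, 1/6)
  emit 'c', narrow to [0/1, 1/36)
Step 3: interval [0/1, 1/36), width = 1/36 - 0/1 = 1/36
  'c': [0/1 + 1/36*0/1, 0/1 + 1/36*1/6) = [0/1, 1/216)
  'b': [0/1 + 1/36*1/6, 0/1 + 1/36*1/3) = [1/216, 1/108) <- contains code 1/144
  'a': [0/1 + 1/36*1/3, 0/1 + 1/36*1/1) = [1/108, 1/36)
  emit 'b', narrow to [1/216, 1/108)

Answer: symbol=c low=0/1 high=1/6
symbol=c low=0/1 high=1/36
symbol=b low=1/216 high=1/108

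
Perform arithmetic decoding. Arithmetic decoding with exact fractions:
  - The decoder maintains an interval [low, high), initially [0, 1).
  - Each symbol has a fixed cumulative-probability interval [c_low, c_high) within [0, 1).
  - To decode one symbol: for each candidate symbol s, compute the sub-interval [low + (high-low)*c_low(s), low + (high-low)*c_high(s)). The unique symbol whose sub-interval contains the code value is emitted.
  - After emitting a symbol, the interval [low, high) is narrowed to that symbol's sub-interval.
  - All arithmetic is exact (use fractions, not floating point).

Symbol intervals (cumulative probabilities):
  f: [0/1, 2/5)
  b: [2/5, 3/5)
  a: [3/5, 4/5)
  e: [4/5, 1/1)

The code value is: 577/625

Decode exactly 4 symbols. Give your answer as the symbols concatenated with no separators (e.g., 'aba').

Answer: eaff

Derivation:
Step 1: interval [0/1, 1/1), width = 1/1 - 0/1 = 1/1
  'f': [0/1 + 1/1*0/1, 0/1 + 1/1*2/5) = [0/1, 2/5)
  'b': [0/1 + 1/1*2/5, 0/1 + 1/1*3/5) = [2/5, 3/5)
  'a': [0/1 + 1/1*3/5, 0/1 + 1/1*4/5) = [3/5, 4/5)
  'e': [0/1 + 1/1*4/5, 0/1 + 1/1*1/1) = [4/5, 1/1) <- contains code 577/625
  emit 'e', narrow to [4/5, 1/1)
Step 2: interval [4/5, 1/1), width = 1/1 - 4/5 = 1/5
  'f': [4/5 + 1/5*0/1, 4/5 + 1/5*2/5) = [4/5, 22/25)
  'b': [4/5 + 1/5*2/5, 4/5 + 1/5*3/5) = [22/25, 23/25)
  'a': [4/5 + 1/5*3/5, 4/5 + 1/5*4/5) = [23/25, 24/25) <- contains code 577/625
  'e': [4/5 + 1/5*4/5, 4/5 + 1/5*1/1) = [24/25, 1/1)
  emit 'a', narrow to [23/25, 24/25)
Step 3: interval [23/25, 24/25), width = 24/25 - 23/25 = 1/25
  'f': [23/25 + 1/25*0/1, 23/25 + 1/25*2/5) = [23/25, 117/125) <- contains code 577/625
  'b': [23/25 + 1/25*2/5, 23/25 + 1/25*3/5) = [117/125, 118/125)
  'a': [23/25 + 1/25*3/5, 23/25 + 1/25*4/5) = [118/125, 119/125)
  'e': [23/25 + 1/25*4/5, 23/25 + 1/25*1/1) = [119/125, 24/25)
  emit 'f', narrow to [23/25, 117/125)
Step 4: interval [23/25, 117/125), width = 117/125 - 23/25 = 2/125
  'f': [23/25 + 2/125*0/1, 23/25 + 2/125*2/5) = [23/25, 579/625) <- contains code 577/625
  'b': [23/25 + 2/125*2/5, 23/25 + 2/125*3/5) = [579/625, 581/625)
  'a': [23/25 + 2/125*3/5, 23/25 + 2/125*4/5) = [581/625, 583/625)
  'e': [23/25 + 2/125*4/5, 23/25 + 2/125*1/1) = [583/625, 117/125)
  emit 'f', narrow to [23/25, 579/625)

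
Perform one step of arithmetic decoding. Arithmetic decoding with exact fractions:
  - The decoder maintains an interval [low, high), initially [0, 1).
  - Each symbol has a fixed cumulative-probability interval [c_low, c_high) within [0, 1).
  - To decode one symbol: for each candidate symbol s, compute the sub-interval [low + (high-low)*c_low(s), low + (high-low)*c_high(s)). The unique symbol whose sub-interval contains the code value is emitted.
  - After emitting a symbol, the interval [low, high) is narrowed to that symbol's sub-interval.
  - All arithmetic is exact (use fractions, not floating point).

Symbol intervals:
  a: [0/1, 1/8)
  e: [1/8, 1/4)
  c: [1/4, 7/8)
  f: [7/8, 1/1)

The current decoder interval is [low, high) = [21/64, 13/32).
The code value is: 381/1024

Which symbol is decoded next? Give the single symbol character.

Interval width = high − low = 13/32 − 21/64 = 5/64
Scaled code = (code − low) / width = (381/1024 − 21/64) / 5/64 = 9/16
  a: [0/1, 1/8) 
  e: [1/8, 1/4) 
  c: [1/4, 7/8) ← scaled code falls here ✓
  f: [7/8, 1/1) 

Answer: c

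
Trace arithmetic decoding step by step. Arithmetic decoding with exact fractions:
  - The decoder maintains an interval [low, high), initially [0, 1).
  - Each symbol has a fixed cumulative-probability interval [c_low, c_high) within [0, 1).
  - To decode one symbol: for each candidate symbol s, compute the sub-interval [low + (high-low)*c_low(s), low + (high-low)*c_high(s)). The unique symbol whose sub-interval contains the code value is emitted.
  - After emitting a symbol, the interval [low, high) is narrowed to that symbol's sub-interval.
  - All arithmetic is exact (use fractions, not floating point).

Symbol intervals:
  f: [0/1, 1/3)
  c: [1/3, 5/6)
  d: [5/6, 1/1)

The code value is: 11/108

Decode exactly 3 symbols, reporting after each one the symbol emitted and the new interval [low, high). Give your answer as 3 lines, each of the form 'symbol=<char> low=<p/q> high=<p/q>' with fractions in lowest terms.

Step 1: interval [0/1, 1/1), width = 1/1 - 0/1 = 1/1
  'f': [0/1 + 1/1*0/1, 0/1 + 1/1*1/3) = [0/1, 1/3) <- contains code 11/108
  'c': [0/1 + 1/1*1/3, 0/1 + 1/1*5/6) = [1/3, 5/6)
  'd': [0/1 + 1/1*5/6, 0/1 + 1/1*1/1) = [5/6, 1/1)
  emit 'f', narrow to [0/1, 1/3)
Step 2: interval [0/1, 1/3), width = 1/3 - 0/1 = 1/3
  'f': [0/1 + 1/3*0/1, 0/1 + 1/3*1/3) = [0/1, 1/9) <- contains code 11/108
  'c': [0/1 + 1/3*1/3, 0/1 + 1/3*5/6) = [1/9, 5/18)
  'd': [0/1 + 1/3*5/6, 0/1 + 1/3*1/1) = [5/18, 1/3)
  emit 'f', narrow to [0/1, 1/9)
Step 3: interval [0/1, 1/9), width = 1/9 - 0/1 = 1/9
  'f': [0/1 + 1/9*0/1, 0/1 + 1/9*1/3) = [0/1, 1/27)
  'c': [0/1 + 1/9*1/3, 0/1 + 1/9*5/6) = [1/27, 5/54)
  'd': [0/1 + 1/9*5/6, 0/1 + 1/9*1/1) = [5/54, 1/9) <- contains code 11/108
  emit 'd', narrow to [5/54, 1/9)

Answer: symbol=f low=0/1 high=1/3
symbol=f low=0/1 high=1/9
symbol=d low=5/54 high=1/9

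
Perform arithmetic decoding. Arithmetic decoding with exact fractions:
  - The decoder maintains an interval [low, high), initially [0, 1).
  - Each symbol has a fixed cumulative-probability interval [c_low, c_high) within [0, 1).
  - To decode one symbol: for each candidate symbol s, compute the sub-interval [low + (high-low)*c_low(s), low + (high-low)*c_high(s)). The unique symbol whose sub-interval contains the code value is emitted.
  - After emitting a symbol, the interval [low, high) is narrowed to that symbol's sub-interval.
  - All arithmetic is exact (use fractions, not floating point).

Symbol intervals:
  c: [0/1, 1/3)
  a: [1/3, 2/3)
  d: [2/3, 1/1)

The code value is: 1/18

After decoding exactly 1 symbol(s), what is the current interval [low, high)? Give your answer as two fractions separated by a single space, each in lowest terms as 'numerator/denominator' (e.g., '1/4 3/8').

Answer: 0/1 1/3

Derivation:
Step 1: interval [0/1, 1/1), width = 1/1 - 0/1 = 1/1
  'c': [0/1 + 1/1*0/1, 0/1 + 1/1*1/3) = [0/1, 1/3) <- contains code 1/18
  'a': [0/1 + 1/1*1/3, 0/1 + 1/1*2/3) = [1/3, 2/3)
  'd': [0/1 + 1/1*2/3, 0/1 + 1/1*1/1) = [2/3, 1/1)
  emit 'c', narrow to [0/1, 1/3)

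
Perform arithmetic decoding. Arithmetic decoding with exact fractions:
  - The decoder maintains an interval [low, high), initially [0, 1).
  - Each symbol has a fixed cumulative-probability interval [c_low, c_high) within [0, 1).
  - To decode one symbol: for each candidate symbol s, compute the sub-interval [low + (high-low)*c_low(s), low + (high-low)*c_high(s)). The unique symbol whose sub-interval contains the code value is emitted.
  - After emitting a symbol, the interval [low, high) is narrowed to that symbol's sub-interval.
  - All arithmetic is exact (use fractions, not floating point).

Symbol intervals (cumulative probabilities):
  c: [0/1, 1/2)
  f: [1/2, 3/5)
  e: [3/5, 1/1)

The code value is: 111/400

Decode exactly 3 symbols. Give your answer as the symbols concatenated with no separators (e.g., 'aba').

Answer: cff

Derivation:
Step 1: interval [0/1, 1/1), width = 1/1 - 0/1 = 1/1
  'c': [0/1 + 1/1*0/1, 0/1 + 1/1*1/2) = [0/1, 1/2) <- contains code 111/400
  'f': [0/1 + 1/1*1/2, 0/1 + 1/1*3/5) = [1/2, 3/5)
  'e': [0/1 + 1/1*3/5, 0/1 + 1/1*1/1) = [3/5, 1/1)
  emit 'c', narrow to [0/1, 1/2)
Step 2: interval [0/1, 1/2), width = 1/2 - 0/1 = 1/2
  'c': [0/1 + 1/2*0/1, 0/1 + 1/2*1/2) = [0/1, 1/4)
  'f': [0/1 + 1/2*1/2, 0/1 + 1/2*3/5) = [1/4, 3/10) <- contains code 111/400
  'e': [0/1 + 1/2*3/5, 0/1 + 1/2*1/1) = [3/10, 1/2)
  emit 'f', narrow to [1/4, 3/10)
Step 3: interval [1/4, 3/10), width = 3/10 - 1/4 = 1/20
  'c': [1/4 + 1/20*0/1, 1/4 + 1/20*1/2) = [1/4, 11/40)
  'f': [1/4 + 1/20*1/2, 1/4 + 1/20*3/5) = [11/40, 7/25) <- contains code 111/400
  'e': [1/4 + 1/20*3/5, 1/4 + 1/20*1/1) = [7/25, 3/10)
  emit 'f', narrow to [11/40, 7/25)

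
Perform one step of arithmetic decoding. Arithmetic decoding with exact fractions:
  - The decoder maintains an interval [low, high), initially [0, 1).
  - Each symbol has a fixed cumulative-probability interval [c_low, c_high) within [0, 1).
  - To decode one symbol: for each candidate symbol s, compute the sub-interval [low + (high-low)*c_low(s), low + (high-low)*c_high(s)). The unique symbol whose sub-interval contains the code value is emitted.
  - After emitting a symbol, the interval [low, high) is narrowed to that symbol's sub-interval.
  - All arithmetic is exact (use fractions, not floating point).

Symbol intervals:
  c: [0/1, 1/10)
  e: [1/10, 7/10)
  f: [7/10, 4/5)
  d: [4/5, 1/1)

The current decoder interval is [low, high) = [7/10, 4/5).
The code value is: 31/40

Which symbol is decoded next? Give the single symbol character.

Interval width = high − low = 4/5 − 7/10 = 1/10
Scaled code = (code − low) / width = (31/40 − 7/10) / 1/10 = 3/4
  c: [0/1, 1/10) 
  e: [1/10, 7/10) 
  f: [7/10, 4/5) ← scaled code falls here ✓
  d: [4/5, 1/1) 

Answer: f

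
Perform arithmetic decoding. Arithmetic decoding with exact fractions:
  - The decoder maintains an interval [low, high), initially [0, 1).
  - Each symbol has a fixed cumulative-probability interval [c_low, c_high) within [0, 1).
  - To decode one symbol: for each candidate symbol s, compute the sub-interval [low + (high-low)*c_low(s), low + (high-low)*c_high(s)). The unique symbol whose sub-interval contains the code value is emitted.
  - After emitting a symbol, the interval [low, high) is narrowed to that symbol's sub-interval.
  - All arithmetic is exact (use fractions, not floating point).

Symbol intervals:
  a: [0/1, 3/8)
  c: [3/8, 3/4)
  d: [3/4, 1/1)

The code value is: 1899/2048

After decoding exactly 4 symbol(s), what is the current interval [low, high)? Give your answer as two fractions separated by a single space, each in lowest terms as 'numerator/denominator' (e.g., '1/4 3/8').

Step 1: interval [0/1, 1/1), width = 1/1 - 0/1 = 1/1
  'a': [0/1 + 1/1*0/1, 0/1 + 1/1*3/8) = [0/1, 3/8)
  'c': [0/1 + 1/1*3/8, 0/1 + 1/1*3/4) = [3/8, 3/4)
  'd': [0/1 + 1/1*3/4, 0/1 + 1/1*1/1) = [3/4, 1/1) <- contains code 1899/2048
  emit 'd', narrow to [3/4, 1/1)
Step 2: interval [3/4, 1/1), width = 1/1 - 3/4 = 1/4
  'a': [3/4 + 1/4*0/1, 3/4 + 1/4*3/8) = [3/4, 27/32)
  'c': [3/4 + 1/4*3/8, 3/4 + 1/4*3/4) = [27/32, 15/16) <- contains code 1899/2048
  'd': [3/4 + 1/4*3/4, 3/4 + 1/4*1/1) = [15/16, 1/1)
  emit 'c', narrow to [27/32, 15/16)
Step 3: interval [27/32, 15/16), width = 15/16 - 27/32 = 3/32
  'a': [27/32 + 3/32*0/1, 27/32 + 3/32*3/8) = [27/32, 225/256)
  'c': [27/32 + 3/32*3/8, 27/32 + 3/32*3/4) = [225/256, 117/128)
  'd': [27/32 + 3/32*3/4, 27/32 + 3/32*1/1) = [117/128, 15/16) <- contains code 1899/2048
  emit 'd', narrow to [117/128, 15/16)
Step 4: interval [117/128, 15/16), width = 15/16 - 117/128 = 3/128
  'a': [117/128 + 3/128*0/1, 117/128 + 3/128*3/8) = [117/128, 945/1024)
  'c': [117/128 + 3/128*3/8, 117/128 + 3/128*3/4) = [945/1024, 477/512) <- contains code 1899/2048
  'd': [117/128 + 3/128*3/4, 117/128 + 3/128*1/1) = [477/512, 15/16)
  emit 'c', narrow to [945/1024, 477/512)

Answer: 945/1024 477/512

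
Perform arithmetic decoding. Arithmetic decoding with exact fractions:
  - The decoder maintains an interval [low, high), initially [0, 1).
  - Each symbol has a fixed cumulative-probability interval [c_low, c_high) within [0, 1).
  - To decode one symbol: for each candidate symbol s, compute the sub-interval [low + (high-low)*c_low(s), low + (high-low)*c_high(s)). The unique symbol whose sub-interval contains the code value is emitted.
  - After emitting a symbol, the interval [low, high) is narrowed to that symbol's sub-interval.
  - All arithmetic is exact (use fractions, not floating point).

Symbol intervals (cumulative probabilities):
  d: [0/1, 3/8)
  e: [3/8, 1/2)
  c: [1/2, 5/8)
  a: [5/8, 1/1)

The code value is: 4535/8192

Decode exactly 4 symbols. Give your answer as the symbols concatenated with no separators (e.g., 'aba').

Step 1: interval [0/1, 1/1), width = 1/1 - 0/1 = 1/1
  'd': [0/1 + 1/1*0/1, 0/1 + 1/1*3/8) = [0/1, 3/8)
  'e': [0/1 + 1/1*3/8, 0/1 + 1/1*1/2) = [3/8, 1/2)
  'c': [0/1 + 1/1*1/2, 0/1 + 1/1*5/8) = [1/2, 5/8) <- contains code 4535/8192
  'a': [0/1 + 1/1*5/8, 0/1 + 1/1*1/1) = [5/8, 1/1)
  emit 'c', narrow to [1/2, 5/8)
Step 2: interval [1/2, 5/8), width = 5/8 - 1/2 = 1/8
  'd': [1/2 + 1/8*0/1, 1/2 + 1/8*3/8) = [1/2, 35/64)
  'e': [1/2 + 1/8*3/8, 1/2 + 1/8*1/2) = [35/64, 9/16) <- contains code 4535/8192
  'c': [1/2 + 1/8*1/2, 1/2 + 1/8*5/8) = [9/16, 37/64)
  'a': [1/2 + 1/8*5/8, 1/2 + 1/8*1/1) = [37/64, 5/8)
  emit 'e', narrow to [35/64, 9/16)
Step 3: interval [35/64, 9/16), width = 9/16 - 35/64 = 1/64
  'd': [35/64 + 1/64*0/1, 35/64 + 1/64*3/8) = [35/64, 283/512)
  'e': [35/64 + 1/64*3/8, 35/64 + 1/64*1/2) = [283/512, 71/128) <- contains code 4535/8192
  'c': [35/64 + 1/64*1/2, 35/64 + 1/64*5/8) = [71/128, 285/512)
  'a': [35/64 + 1/64*5/8, 35/64 + 1/64*1/1) = [285/512, 9/16)
  emit 'e', narrow to [283/512, 71/128)
Step 4: interval [283/512, 71/128), width = 71/128 - 283/512 = 1/512
  'd': [283/512 + 1/512*0/1, 283/512 + 1/512*3/8) = [283/512, 2267/4096)
  'e': [283/512 + 1/512*3/8, 283/512 + 1/512*1/2) = [2267/4096, 567/1024) <- contains code 4535/8192
  'c': [283/512 + 1/512*1/2, 283/512 + 1/512*5/8) = [567/1024, 2269/4096)
  'a': [283/512 + 1/512*5/8, 283/512 + 1/512*1/1) = [2269/4096, 71/128)
  emit 'e', narrow to [2267/4096, 567/1024)

Answer: ceee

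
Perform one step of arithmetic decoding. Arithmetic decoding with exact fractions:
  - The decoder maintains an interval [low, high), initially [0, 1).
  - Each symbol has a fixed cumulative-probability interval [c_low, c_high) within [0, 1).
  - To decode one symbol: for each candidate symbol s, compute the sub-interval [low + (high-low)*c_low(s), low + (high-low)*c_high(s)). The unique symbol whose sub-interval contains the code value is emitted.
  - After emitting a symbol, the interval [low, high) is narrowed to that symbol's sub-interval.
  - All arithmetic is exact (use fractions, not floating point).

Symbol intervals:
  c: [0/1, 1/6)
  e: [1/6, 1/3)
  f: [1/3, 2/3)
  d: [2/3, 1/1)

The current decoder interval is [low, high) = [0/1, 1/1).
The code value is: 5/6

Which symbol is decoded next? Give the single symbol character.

Answer: d

Derivation:
Interval width = high − low = 1/1 − 0/1 = 1/1
Scaled code = (code − low) / width = (5/6 − 0/1) / 1/1 = 5/6
  c: [0/1, 1/6) 
  e: [1/6, 1/3) 
  f: [1/3, 2/3) 
  d: [2/3, 1/1) ← scaled code falls here ✓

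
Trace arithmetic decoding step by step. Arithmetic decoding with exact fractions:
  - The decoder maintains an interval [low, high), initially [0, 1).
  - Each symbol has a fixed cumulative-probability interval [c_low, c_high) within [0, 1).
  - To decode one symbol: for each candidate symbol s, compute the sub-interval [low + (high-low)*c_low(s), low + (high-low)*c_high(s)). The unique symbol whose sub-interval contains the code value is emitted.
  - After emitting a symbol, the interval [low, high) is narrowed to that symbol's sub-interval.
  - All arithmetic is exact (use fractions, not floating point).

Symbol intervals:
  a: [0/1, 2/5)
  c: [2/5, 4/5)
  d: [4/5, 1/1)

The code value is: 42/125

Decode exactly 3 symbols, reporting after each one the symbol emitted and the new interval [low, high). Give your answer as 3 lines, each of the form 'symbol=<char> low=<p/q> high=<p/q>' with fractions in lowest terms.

Answer: symbol=a low=0/1 high=2/5
symbol=d low=8/25 high=2/5
symbol=a low=8/25 high=44/125

Derivation:
Step 1: interval [0/1, 1/1), width = 1/1 - 0/1 = 1/1
  'a': [0/1 + 1/1*0/1, 0/1 + 1/1*2/5) = [0/1, 2/5) <- contains code 42/125
  'c': [0/1 + 1/1*2/5, 0/1 + 1/1*4/5) = [2/5, 4/5)
  'd': [0/1 + 1/1*4/5, 0/1 + 1/1*1/1) = [4/5, 1/1)
  emit 'a', narrow to [0/1, 2/5)
Step 2: interval [0/1, 2/5), width = 2/5 - 0/1 = 2/5
  'a': [0/1 + 2/5*0/1, 0/1 + 2/5*2/5) = [0/1, 4/25)
  'c': [0/1 + 2/5*2/5, 0/1 + 2/5*4/5) = [4/25, 8/25)
  'd': [0/1 + 2/5*4/5, 0/1 + 2/5*1/1) = [8/25, 2/5) <- contains code 42/125
  emit 'd', narrow to [8/25, 2/5)
Step 3: interval [8/25, 2/5), width = 2/5 - 8/25 = 2/25
  'a': [8/25 + 2/25*0/1, 8/25 + 2/25*2/5) = [8/25, 44/125) <- contains code 42/125
  'c': [8/25 + 2/25*2/5, 8/25 + 2/25*4/5) = [44/125, 48/125)
  'd': [8/25 + 2/25*4/5, 8/25 + 2/25*1/1) = [48/125, 2/5)
  emit 'a', narrow to [8/25, 44/125)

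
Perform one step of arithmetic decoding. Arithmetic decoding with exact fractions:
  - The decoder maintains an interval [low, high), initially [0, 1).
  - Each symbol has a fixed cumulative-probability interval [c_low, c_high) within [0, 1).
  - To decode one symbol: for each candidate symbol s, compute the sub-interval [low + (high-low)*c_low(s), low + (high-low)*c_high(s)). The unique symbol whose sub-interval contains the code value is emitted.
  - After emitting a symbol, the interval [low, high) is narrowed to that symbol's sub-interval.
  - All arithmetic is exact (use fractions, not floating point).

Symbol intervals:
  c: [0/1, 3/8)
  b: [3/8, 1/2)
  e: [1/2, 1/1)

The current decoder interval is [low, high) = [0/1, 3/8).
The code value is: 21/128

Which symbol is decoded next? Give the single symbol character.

Interval width = high − low = 3/8 − 0/1 = 3/8
Scaled code = (code − low) / width = (21/128 − 0/1) / 3/8 = 7/16
  c: [0/1, 3/8) 
  b: [3/8, 1/2) ← scaled code falls here ✓
  e: [1/2, 1/1) 

Answer: b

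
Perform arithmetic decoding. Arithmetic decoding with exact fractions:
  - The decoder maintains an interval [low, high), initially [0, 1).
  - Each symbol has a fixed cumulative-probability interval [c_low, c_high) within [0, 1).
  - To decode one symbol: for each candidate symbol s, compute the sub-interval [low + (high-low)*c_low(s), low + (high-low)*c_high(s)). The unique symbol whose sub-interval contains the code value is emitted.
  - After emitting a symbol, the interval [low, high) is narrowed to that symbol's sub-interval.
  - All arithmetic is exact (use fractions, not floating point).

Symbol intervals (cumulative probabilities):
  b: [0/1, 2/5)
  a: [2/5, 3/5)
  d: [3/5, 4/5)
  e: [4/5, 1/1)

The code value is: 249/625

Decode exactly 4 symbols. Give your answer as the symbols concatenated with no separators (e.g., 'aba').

Step 1: interval [0/1, 1/1), width = 1/1 - 0/1 = 1/1
  'b': [0/1 + 1/1*0/1, 0/1 + 1/1*2/5) = [0/1, 2/5) <- contains code 249/625
  'a': [0/1 + 1/1*2/5, 0/1 + 1/1*3/5) = [2/5, 3/5)
  'd': [0/1 + 1/1*3/5, 0/1 + 1/1*4/5) = [3/5, 4/5)
  'e': [0/1 + 1/1*4/5, 0/1 + 1/1*1/1) = [4/5, 1/1)
  emit 'b', narrow to [0/1, 2/5)
Step 2: interval [0/1, 2/5), width = 2/5 - 0/1 = 2/5
  'b': [0/1 + 2/5*0/1, 0/1 + 2/5*2/5) = [0/1, 4/25)
  'a': [0/1 + 2/5*2/5, 0/1 + 2/5*3/5) = [4/25, 6/25)
  'd': [0/1 + 2/5*3/5, 0/1 + 2/5*4/5) = [6/25, 8/25)
  'e': [0/1 + 2/5*4/5, 0/1 + 2/5*1/1) = [8/25, 2/5) <- contains code 249/625
  emit 'e', narrow to [8/25, 2/5)
Step 3: interval [8/25, 2/5), width = 2/5 - 8/25 = 2/25
  'b': [8/25 + 2/25*0/1, 8/25 + 2/25*2/5) = [8/25, 44/125)
  'a': [8/25 + 2/25*2/5, 8/25 + 2/25*3/5) = [44/125, 46/125)
  'd': [8/25 + 2/25*3/5, 8/25 + 2/25*4/5) = [46/125, 48/125)
  'e': [8/25 + 2/25*4/5, 8/25 + 2/25*1/1) = [48/125, 2/5) <- contains code 249/625
  emit 'e', narrow to [48/125, 2/5)
Step 4: interval [48/125, 2/5), width = 2/5 - 48/125 = 2/125
  'b': [48/125 + 2/125*0/1, 48/125 + 2/125*2/5) = [48/125, 244/625)
  'a': [48/125 + 2/125*2/5, 48/125 + 2/125*3/5) = [244/625, 246/625)
  'd': [48/125 + 2/125*3/5, 48/125 + 2/125*4/5) = [246/625, 248/625)
  'e': [48/125 + 2/125*4/5, 48/125 + 2/125*1/1) = [248/625, 2/5) <- contains code 249/625
  emit 'e', narrow to [248/625, 2/5)

Answer: beee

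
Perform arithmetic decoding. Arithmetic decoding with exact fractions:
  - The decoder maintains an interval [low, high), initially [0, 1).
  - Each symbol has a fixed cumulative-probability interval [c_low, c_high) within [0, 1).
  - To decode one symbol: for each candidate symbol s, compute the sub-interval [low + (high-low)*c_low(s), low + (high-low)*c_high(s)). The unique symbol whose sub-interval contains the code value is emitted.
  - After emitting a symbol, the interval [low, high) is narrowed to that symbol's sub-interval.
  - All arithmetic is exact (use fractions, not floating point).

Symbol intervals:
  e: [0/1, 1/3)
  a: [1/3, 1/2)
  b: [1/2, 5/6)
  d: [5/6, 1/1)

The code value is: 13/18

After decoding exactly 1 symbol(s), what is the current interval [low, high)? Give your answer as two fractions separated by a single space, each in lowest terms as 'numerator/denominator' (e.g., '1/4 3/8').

Answer: 1/2 5/6

Derivation:
Step 1: interval [0/1, 1/1), width = 1/1 - 0/1 = 1/1
  'e': [0/1 + 1/1*0/1, 0/1 + 1/1*1/3) = [0/1, 1/3)
  'a': [0/1 + 1/1*1/3, 0/1 + 1/1*1/2) = [1/3, 1/2)
  'b': [0/1 + 1/1*1/2, 0/1 + 1/1*5/6) = [1/2, 5/6) <- contains code 13/18
  'd': [0/1 + 1/1*5/6, 0/1 + 1/1*1/1) = [5/6, 1/1)
  emit 'b', narrow to [1/2, 5/6)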